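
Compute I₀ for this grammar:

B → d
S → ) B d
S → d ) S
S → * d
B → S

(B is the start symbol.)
First, augment the grammar with B' → B
I₀ = CLOSURE({ [B' → . B] }):
  [B' → . B] has the dot before B: add [B → . d], [B → . S]
  [B → . S] has the dot before S: add [S → . ) B d], [S → . d ) S], [S → . * d]
No further items can be added.

I₀ = { [B → . S], [B → . d], [B' → . B], [S → . ) B d], [S → . * d], [S → . d ) S] }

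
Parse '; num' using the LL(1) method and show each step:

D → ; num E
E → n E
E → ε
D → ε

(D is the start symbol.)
Stack is shown with the top on the left.

Stack      Input    Action
--------------------------
D $        ; num $  output D → ; num E
; num E $  ; num $  match ';'
num E $    num $    match 'num'
E $        $        output E → ε
$          $        accept

The string is accepted.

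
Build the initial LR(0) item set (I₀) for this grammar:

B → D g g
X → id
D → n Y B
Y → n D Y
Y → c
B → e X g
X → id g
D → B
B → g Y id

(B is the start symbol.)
{ [B → . D g g], [B → . e X g], [B → . g Y id], [B' → . B], [D → . B], [D → . n Y B] }

First, augment the grammar with B' → B
I₀ = CLOSURE({ [B' → . B] }):
  [B' → . B] has the dot before B: add [B → . D g g], [B → . e X g], [B → . g Y id]
  [B → . D g g] has the dot before D: add [D → . n Y B], [D → . B]
No further items can be added.

I₀ = { [B → . D g g], [B → . e X g], [B → . g Y id], [B' → . B], [D → . B], [D → . n Y B] }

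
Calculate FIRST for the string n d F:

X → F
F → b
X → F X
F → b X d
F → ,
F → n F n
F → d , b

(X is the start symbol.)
{ 'n' }

To compute FIRST(n d F), process the symbols left to right:
Symbol n is a terminal. Add 'n' and stop.
FIRST(n d F) = { 'n' }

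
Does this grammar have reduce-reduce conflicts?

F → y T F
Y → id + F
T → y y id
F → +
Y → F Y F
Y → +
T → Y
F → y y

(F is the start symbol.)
Yes — I4: [F → + .] vs [Y → + .]

Augment with F' → F and build the canonical LR(0) collection (I0 = CLOSURE({[F' → . F]}), then GOTO on every symbol after a dot until no new states appear). It has 17 states:
  I0: { [F → . +], [F → . y T F], [F → . y y], [F' → . F] }  — shift
  I1: { [F → + .] }  — reduce
  I2: { [F' → F .] }  — accept
  I3: { [F → . +], [F → . y T F], [F → . y y], [F → y . T F], [F → y . y], [T → . Y], [T → . y y id], [Y → . +], [Y → . F Y F], [Y → . id + F] }  — shift
  I4: { [F → + .], [Y → + .] }  — 2 reduces
  I5: { [F → . +], [F → . y T F], [F → . y y], [Y → . +], [Y → . F Y F], [Y → . id + F], [Y → F . Y F] }  — shift
  I6: { [F → . +], [F → . y T F], [F → . y y], [F → y T . F] }  — shift
  I7: { [T → Y .] }  — reduce
  I8: { [Y → id . + F] }  — shift
  I9: { [F → . +], [F → . y T F], [F → . y y], [F → y . T F], [F → y . y], [F → y y .], [T → . Y], [T → . y y id], [T → y . y id], [Y → . +], [Y → . F Y F], [Y → . id + F] }  — shift, reduce
  I10: { [F → . +], [F → . y T F], [F → . y y], [F → y . T F], [F → y . y], [F → y y .], [T → . Y], [T → . y y id], [T → y . y id], [T → y y . id], [Y → . +], [Y → . F Y F], [Y → . id + F] }  — shift, reduce
  I11: { [T → y y id .], [Y → id . + F] }  — shift, reduce
  I12: { [F → . +], [F → . y T F], [F → . y y], [Y → id + . F] }  — shift
  I13: { [Y → id + F .] }  — reduce
  I14: { [F → y T F .] }  — reduce
  I15: { [F → . +], [F → . y T F], [F → . y y], [Y → F Y . F] }  — shift
  I16: { [Y → F Y F .] }  — reduce

I4 contains complete items [F → + .], [Y → + .] — reduce-reduce conflict.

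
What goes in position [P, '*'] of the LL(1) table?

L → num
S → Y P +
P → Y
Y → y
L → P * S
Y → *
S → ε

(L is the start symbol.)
To find M[P, '*'], we find productions for P where '*' is in the predict set (PREDICT(N → α) = (FIRST(α) \ {ε}) ∪ (FOLLOW(N) if α ⇒* ε)).

Relevant sets:
  FIRST(Y) = { '*', 'y' }

P → Y: PREDICT = { '*', 'y' }
  '*' is in predict set, so this production goes in M[P, '*']

M[P, '*'] = P → Y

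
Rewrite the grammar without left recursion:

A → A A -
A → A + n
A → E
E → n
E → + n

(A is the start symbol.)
A is directly left-recursive. The standard transformation for
  A → A α₁ | ... | A α_m | β₁ | ... | β_n
is
  A  → β₁ A' | ... | β_n A'
  A' → α₁ A' | ... | α_m A' | ε

A → E becomes A → E A'
A → A A - becomes A' → A - A'
A → A + n becomes A' → + n A'
Add A' → ε

Productions for other non-terminals are unchanged:
  E → n
  E → + n

Resulting grammar:
A → E A'
A' → A - A'
A' → + n A'
A' → ε
E → n
E → + n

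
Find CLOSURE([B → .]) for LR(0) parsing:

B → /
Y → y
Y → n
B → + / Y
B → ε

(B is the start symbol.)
{ [B → .] }

To compute CLOSURE, for each item [A → α.Bβ] where B is a non-terminal, add [B → .γ] for all productions B → γ; repeat for the newly added items until nothing changes.

Start with: [B → .]
The dot is at the end, so nothing is added.

CLOSURE = { [B → .] }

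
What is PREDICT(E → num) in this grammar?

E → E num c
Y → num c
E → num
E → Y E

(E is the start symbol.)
PREDICT(E → num) = (FIRST(RHS) \ {ε}) ∪ (FOLLOW(E) if ε ∈ FIRST(RHS), i.e. RHS ⇒* ε)
FIRST(num) = { 'num' }
ε ∉ FIRST(num), so FOLLOW(E) is not added.
PREDICT(E → num) = { 'num' }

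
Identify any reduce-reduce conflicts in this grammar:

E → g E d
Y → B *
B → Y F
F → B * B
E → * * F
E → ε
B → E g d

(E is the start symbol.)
Yes — I14: [E → .] vs [Y → B * .]

Augment with E' → E and build the canonical LR(0) collection (I0 = CLOSURE({[E' → . E]}), then GOTO on every symbol after a dot until no new states appear). It has 17 states:
  I0: { [E → . * * F], [E → . g E d], [E → .], [E' → . E] }  — shift, reduce
  I1: { [E → * . * F] }  — shift
  I2: { [E' → E .] }  — accept
  I3: { [E → . * * F], [E → . g E d], [E → .], [E → g . E d] }  — shift, reduce
  I4: { [E → g E . d] }  — shift
  I5: { [E → g E d .] }  — reduce
  I6: { [B → . E g d], [B → . Y F], [E → * * . F], [E → . * * F], [E → . g E d], [E → .], [F → . B * B], [Y → . B *] }  — shift, reduce
  I7: { [F → B . * B], [Y → B . *] }  — shift
  I8: { [B → E . g d] }  — shift
  I9: { [E → * * F .] }  — reduce
  I10: { [B → . E g d], [B → . Y F], [B → Y . F], [E → . * * F], [E → . g E d], [E → .], [F → . B * B], [Y → . B *] }  — shift, reduce
  I11: { [B → Y F .] }  — reduce
  I12: { [B → E g . d] }  — shift
  I13: { [B → E g d .] }  — reduce
  I14: { [B → . E g d], [B → . Y F], [E → . * * F], [E → . g E d], [E → .], [F → B * . B], [Y → . B *], [Y → B * .] }  — shift, 2 reduces
  I15: { [F → B * B .], [Y → B . *] }  — shift, reduce
  I16: { [Y → B * .] }  — reduce

I14 contains complete items [E → .], [Y → B * .] — reduce-reduce conflict.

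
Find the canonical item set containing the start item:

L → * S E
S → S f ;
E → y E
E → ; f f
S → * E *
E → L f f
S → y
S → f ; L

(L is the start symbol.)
{ [L → . * S E], [L' → . L] }

First, augment the grammar with L' → L
I₀ = CLOSURE({ [L' → . L] }):
  [L' → . L] has the dot before L: add [L → . * S E]
No further items can be added.

I₀ = { [L → . * S E], [L' → . L] }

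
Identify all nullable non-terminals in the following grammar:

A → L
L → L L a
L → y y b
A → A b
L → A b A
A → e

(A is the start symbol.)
None

A non-terminal is nullable if it can derive ε (the empty string): either it has an ε-production, or it has a production whose right-hand side consists entirely of nullable non-terminals.

There are no ε-productions, so no non-terminal can derive ε.
No non-terminals are nullable.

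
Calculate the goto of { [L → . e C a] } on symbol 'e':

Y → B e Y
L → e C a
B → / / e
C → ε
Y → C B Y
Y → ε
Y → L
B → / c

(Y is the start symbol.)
GOTO(I, 'e') = CLOSURE({ [A → αX.β] : [A → α.Xβ] ∈ I, X = 'e' })

Items with dot before 'e', with the dot advanced:
  [L → . e C a] → [L → e . C a]
Closure of the advanced items:
  [L → e . C a] has the dot before C: add [C → .]

GOTO = { [C → .], [L → e . C a] }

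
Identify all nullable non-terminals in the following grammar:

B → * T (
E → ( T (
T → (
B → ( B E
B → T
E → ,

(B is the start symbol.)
There are no ε-productions, so no non-terminal can derive ε.
No non-terminals are nullable.

Answer: None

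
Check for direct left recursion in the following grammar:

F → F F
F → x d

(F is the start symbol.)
F → F F: LEFT RECURSIVE (starts with F)
F → x d: starts with x

The grammar has direct left recursion on: F.

Answer: Yes, F is left-recursive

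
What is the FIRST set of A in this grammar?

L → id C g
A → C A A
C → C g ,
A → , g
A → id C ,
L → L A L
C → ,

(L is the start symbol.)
FIRST sets of the other non-terminals involved (by the same procedure, iterated to a fixed point):
  FIRST(C) = { ',' }

From A → C A A:
  - C is a non-terminal: add FIRST(C) \ {ε} = { ',' }
    C is not nullable, so stop
From A → , g:
  - ',' is a terminal: add ',' and stop
From A → id C ,:
  - id is a terminal: add 'id' and stop

Collecting: FIRST(A) = { ',', 'id' }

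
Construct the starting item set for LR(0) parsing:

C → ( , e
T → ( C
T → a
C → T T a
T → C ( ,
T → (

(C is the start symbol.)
First, augment the grammar with C' → C
I₀ = CLOSURE({ [C' → . C] }):
  [C' → . C] has the dot before C: add [C → . ( , e], [C → . T T a]
  [C → . T T a] has the dot before T: add [T → . ( C], [T → . a], [T → . C ( ,], [T → . (]
No further items can be added.

I₀ = { [C → . ( , e], [C → . T T a], [C' → . C], [T → . ( C], [T → . (], [T → . C ( ,], [T → . a] }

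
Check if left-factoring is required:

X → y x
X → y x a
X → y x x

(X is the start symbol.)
Left-factoring is needed when two productions for the same non-terminal
share a common prefix on the right-hand side.

Productions for X:
  X → y x
  X → y x a
  X → y x x

Found common prefix 'y x' in productions for X

Answer: Yes, X has productions with common prefix 'y x'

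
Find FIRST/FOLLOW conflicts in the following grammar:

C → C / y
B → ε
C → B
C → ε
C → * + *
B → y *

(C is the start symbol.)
Nullable non-terminals: B, C.
FIRST sets used below: FIRST(C) = { '*', '/', 'y', ε }, FIRST(B) = { 'y', ε }

B: nullable alternative(s) B → ε; FOLLOW(B) = { $, '/' }
  B → ε: FIRST \ {ε} = { } — this is the only nullable alternative, skip
  B → y *: FIRST \ {ε} = { 'y' } — disjoint from FOLLOW(B)

C: nullable alternative(s) C → B, C → ε; FOLLOW(C) = { $, '/' }
  C → C / y: FIRST \ {ε} = { '*', '/', 'y' } — overlaps FOLLOW(C) on { '/' }: CONFLICT
  C → B: FIRST \ {ε} = { 'y' } — disjoint from FOLLOW(C)
  C → ε: FIRST \ {ε} = { } — disjoint from FOLLOW(C)
  C → * + *: FIRST \ {ε} = { '*' } — disjoint from FOLLOW(C)

So the grammar has 1 FIRST/FOLLOW conflict (marked CONFLICT above).

Answer: Yes. C → C '/' y with FOLLOW(C) on { '/' }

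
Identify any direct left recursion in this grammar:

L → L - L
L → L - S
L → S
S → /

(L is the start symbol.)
Yes, L is left-recursive

Direct left recursion occurs when N → N α for some non-terminal N (the right-hand side begins with the left-hand side itself).

L → L - L: LEFT RECURSIVE (starts with L)
L → L - S: LEFT RECURSIVE (starts with L)
L → S: starts with S
S → /: starts with '/'

The grammar has direct left recursion on: L.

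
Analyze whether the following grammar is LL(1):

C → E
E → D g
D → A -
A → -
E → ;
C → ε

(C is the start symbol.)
Yes, the grammar is LL(1).

Relevant sets:
  FIRST(E) = { '-', ';' }
  FIRST(D) = { '-' }
  FOLLOW(C) = { $ }

For C:
  PREDICT(C → E) = { '-', ';' }
  PREDICT(C → ε) = { $ }
For E:
  PREDICT(E → D g) = { '-' }
  PREDICT(E → ';') = { ';' }
D, A have a single production, so nothing to check there.

All predict sets are disjoint. The grammar IS LL(1).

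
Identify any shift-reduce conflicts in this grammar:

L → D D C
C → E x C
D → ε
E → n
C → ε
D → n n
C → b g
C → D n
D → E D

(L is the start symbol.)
Yes — I0: [D → .] vs [D → . n n]; I1: [D → .] vs [D → . n n]; I2: [D → .] vs [D → . n n]; I4: [E → n .] vs [D → n . n]; I7: [C → .] vs [C → . b g]; I10: [D → .] vs [C → E . x C]; I13: [C → .] vs [C → . b g]

A shift-reduce conflict occurs when an LR(0) state has both:
  - a complete (reduce) item [A → α .] (dot at the end), and
  - a shift item [B → β . c γ] (dot before a terminal).

Augment with L' → L and build the canonical LR(0) collection (I0 = CLOSURE({[L' → . L]}), then GOTO on every symbol after a dot until no new states appear). It has 16 states:
  I0: { [D → . E D], [D → . n n], [D → .], [E → . n], [L → . D D C], [L' → . L] }  — shift, reduce
  I1: { [D → . E D], [D → . n n], [D → .], [E → . n], [L → D . D C] }  — shift, reduce
  I2: { [D → . E D], [D → . n n], [D → .], [D → E . D], [E → . n] }  — shift, reduce
  I3: { [L' → L .] }  — accept
  I4: { [D → n . n], [E → n .] }  — shift, reduce
  I5: { [D → n n .] }  — reduce
  I6: { [D → E D .] }  — reduce
  I7: { [C → . D n], [C → . E x C], [C → . b g], [C → .], [D → . E D], [D → . n n], [D → .], [E → . n], [L → D D . C] }  — shift, 2 reduces
  I8: { [L → D D C .] }  — reduce
  I9: { [C → D . n] }  — shift
  I10: { [C → E . x C], [D → . E D], [D → . n n], [D → .], [D → E . D], [E → . n] }  — shift, reduce
  I11: { [C → b . g] }  — shift
  I12: { [C → b g .] }  — reduce
  I13: { [C → . D n], [C → . E x C], [C → . b g], [C → .], [C → E x . C], [D → . E D], [D → . n n], [D → .], [E → . n] }  — shift, 2 reduces
  I14: { [C → E x C .] }  — reduce
  I15: { [C → D n .] }  — reduce

I0 contains reduce item [D → .] and shift items [D → . n n], [E → . n] — shift-reduce conflict.
I1 contains reduce item [D → .] and shift items [D → . n n], [E → . n] — shift-reduce conflict.
I2 contains reduce item [D → .] and shift items [D → . n n], [E → . n] — shift-reduce conflict.
I4 contains reduce item [E → n .] and shift item [D → n . n] — shift-reduce conflict.
I7 contains reduce items [C → .], [D → .] and shift items [C → . b g], [D → . n n], [E → . n] — shift-reduce conflict.
I10 contains reduce item [D → .] and shift items [C → E . x C], [D → . n n], [E → . n] — shift-reduce conflict.
I13 contains reduce items [C → .], [D → .] and shift items [C → . b g], [D → . n n], [E → . n] — shift-reduce conflict.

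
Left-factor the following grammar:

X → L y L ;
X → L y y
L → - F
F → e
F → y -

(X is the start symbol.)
X → L y X'
X' → L ;
X' → y
L → - F
F → e
F → y -

Left-factoring transforms A → αβ₁ | αβ₂ into A → αA' and A' → β₁ | β₂
(α is the longest common prefix among the alternatives). Repeat until
no nonterminal has two alternatives with a common prefix.

Round 1: X has alternatives sharing prefix 'L y'. Introduce X': X → L y X'
  Add: X' → L ;
  Add: X' → y

No remaining common prefixes — done.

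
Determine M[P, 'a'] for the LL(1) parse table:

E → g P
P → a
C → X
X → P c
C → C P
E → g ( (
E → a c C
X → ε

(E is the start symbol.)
P → a

To find M[P, 'a'], we find productions for P where 'a' is in the predict set (PREDICT(N → α) = (FIRST(α) \ {ε}) ∪ (FOLLOW(N) if α ⇒* ε)).

P → a: PREDICT = { 'a' }
  'a' is in predict set, so this production goes in M[P, 'a']

M[P, 'a'] = P → a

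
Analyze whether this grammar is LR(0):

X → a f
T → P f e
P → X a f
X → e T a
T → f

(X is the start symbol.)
Yes, the grammar is LR(0)

A grammar is LR(0) if no state in the canonical LR(0) collection has:
  - both a shift item (dot before a terminal) and a complete item (shift-reduce conflict), or
  - two or more complete items (reduce-reduce conflict; the accept item [X' → X .] counts as a complete item here).

Augment with X' → X and build the canonical LR(0) collection (I0 = CLOSURE({[X' → . X]}), then GOTO on every symbol after a dot until no new states appear). It has 14 states:
  I0: { [X → . a f], [X → . e T a], [X' → . X] }  — shift
  I1: { [X' → X .] }  — accept
  I2: { [X → a . f] }  — shift
  I3: { [P → . X a f], [T → . P f e], [T → . f], [X → . a f], [X → . e T a], [X → e . T a] }  — shift
  I4: { [T → P . f e] }  — shift
  I5: { [X → e T . a] }  — shift
  I6: { [P → X . a f] }  — shift
  I7: { [T → f .] }  — reduce
  I8: { [P → X a . f] }  — shift
  I9: { [P → X a f .] }  — reduce
  I10: { [X → e T a .] }  — reduce
  I11: { [T → P f . e] }  — shift
  I12: { [T → P f e .] }  — reduce
  I13: { [X → a f .] }  — reduce

Every state is either a pure shift/goto state or contains exactly one complete item and nothing to shift — no conflicts. The grammar is LR(0).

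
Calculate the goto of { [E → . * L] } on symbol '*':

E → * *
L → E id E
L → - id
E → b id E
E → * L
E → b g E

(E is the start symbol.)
GOTO(I, '*') = CLOSURE({ [A → αX.β] : [A → α.Xβ] ∈ I, X = '*' })

Items with dot before '*', with the dot advanced:
  [E → . * L] → [E → * . L]
Closure of the advanced items:
  [E → * . L] has the dot before L: add [L → . E id E], [L → . - id]
  [L → . E id E] has the dot before E: add [E → . * *], [E → . b id E], [E → . * L], [E → . b g E]

GOTO = { [E → * . L], [E → . * *], [E → . * L], [E → . b g E], [E → . b id E], [L → . - id], [L → . E id E] }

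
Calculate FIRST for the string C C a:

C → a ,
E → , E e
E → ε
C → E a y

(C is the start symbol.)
{ ',', 'a' }

FIRST sets of the non-terminals involved (from the grammar, by fixed-point iteration):
  FIRST(C) = { ',', 'a' }

To compute FIRST(C C a), process the symbols left to right:
Symbol C is a non-terminal. Add FIRST(C) \ {ε} = { ',', 'a' }
C is not nullable (ε ∉ FIRST(C)), so stop here.
FIRST(C C a) = { ',', 'a' }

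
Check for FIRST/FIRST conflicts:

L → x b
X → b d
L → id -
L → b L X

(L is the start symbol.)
No FIRST/FIRST conflicts.

A FIRST/FIRST conflict occurs when two productions N → α and N → β for the same non-terminal have FIRST(α) ∩ FIRST(β) ≠ ∅ (with ε ∈ FIRST of a nullable right-hand side, so two nullable alternatives also conflict).

Productions for L:
  L → x b: FIRST = { 'x' }
  L → id -: FIRST = { 'id' }
  L → b L X: FIRST = { 'b' }
X has only one production, so no FIRST/FIRST conflict is possible there.

All alternatives of each non-terminal have pairwise disjoint FIRST sets.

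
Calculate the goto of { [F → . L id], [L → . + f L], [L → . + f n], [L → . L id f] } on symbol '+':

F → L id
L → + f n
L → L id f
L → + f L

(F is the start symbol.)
{ [L → + . f L], [L → + . f n] }

GOTO(I, '+') = CLOSURE({ [A → αX.β] : [A → α.Xβ] ∈ I, X = '+' })

Items with dot before '+', with the dot advanced:
  [L → . + f L] → [L → + . f L]
  [L → . + f n] → [L → + . f n]
Closure adds nothing (no advanced item has the dot before a non-terminal).

GOTO = { [L → + . f L], [L → + . f n] }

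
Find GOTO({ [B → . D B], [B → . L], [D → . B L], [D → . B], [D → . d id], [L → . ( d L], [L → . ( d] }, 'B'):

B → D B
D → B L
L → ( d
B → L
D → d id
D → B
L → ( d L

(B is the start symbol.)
GOTO(I, 'B') = CLOSURE({ [A → αX.β] : [A → α.Xβ] ∈ I, X = 'B' })

Items with dot before 'B', with the dot advanced:
  [D → . B] → [D → B .]
  [D → . B L] → [D → B . L]
Closure of the advanced items:
  [D → B . L] has the dot before L: add [L → . ( d], [L → . ( d L]

GOTO = { [D → B . L], [D → B .], [L → . ( d L], [L → . ( d] }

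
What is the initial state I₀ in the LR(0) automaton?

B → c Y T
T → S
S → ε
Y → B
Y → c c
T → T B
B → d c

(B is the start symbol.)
First, augment the grammar with B' → B
I₀ = CLOSURE({ [B' → . B] }):
  [B' → . B] has the dot before B: add [B → . c Y T], [B → . d c]
No further items can be added.

I₀ = { [B → . c Y T], [B → . d c], [B' → . B] }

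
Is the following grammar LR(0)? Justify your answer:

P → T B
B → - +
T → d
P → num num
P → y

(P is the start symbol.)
A grammar is LR(0) if no state in the canonical LR(0) collection has:
  - both a shift item (dot before a terminal) and a complete item (shift-reduce conflict), or
  - two or more complete items (reduce-reduce conflict; the accept item [P' → P .] counts as a complete item here).

Augment with P' → P and build the canonical LR(0) collection (I0 = CLOSURE({[P' → . P]}), then GOTO on every symbol after a dot until no new states appear). It has 10 states:
  I0: { [P → . T B], [P → . num num], [P → . y], [P' → . P], [T → . d] }  — shift
  I1: { [P' → P .] }  — accept
  I2: { [B → . - +], [P → T . B] }  — shift
  I3: { [T → d .] }  — reduce
  I4: { [P → num . num] }  — shift
  I5: { [P → y .] }  — reduce
  I6: { [P → num num .] }  — reduce
  I7: { [B → - . +] }  — shift
  I8: { [P → T B .] }  — reduce
  I9: { [B → - + .] }  — reduce

Every state is either a pure shift/goto state or contains exactly one complete item and nothing to shift — no conflicts. The grammar is LR(0).

Answer: Yes, the grammar is LR(0)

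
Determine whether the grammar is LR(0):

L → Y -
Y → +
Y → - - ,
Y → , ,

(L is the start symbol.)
Yes, the grammar is LR(0)

A grammar is LR(0) if no state in the canonical LR(0) collection has:
  - both a shift item (dot before a terminal) and a complete item (shift-reduce conflict), or
  - two or more complete items (reduce-reduce conflict; the accept item [L' → L .] counts as a complete item here).

Augment with L' → L and build the canonical LR(0) collection (I0 = CLOSURE({[L' → . L]}), then GOTO on every symbol after a dot until no new states appear). It has 10 states:
  I0: { [L → . Y -], [L' → . L], [Y → . +], [Y → . , ,], [Y → . - - ,] }  — shift
  I1: { [Y → + .] }  — reduce
  I2: { [Y → , . ,] }  — shift
  I3: { [Y → - . - ,] }  — shift
  I4: { [L' → L .] }  — accept
  I5: { [L → Y . -] }  — shift
  I6: { [L → Y - .] }  — reduce
  I7: { [Y → - - . ,] }  — shift
  I8: { [Y → - - , .] }  — reduce
  I9: { [Y → , , .] }  — reduce

Every state is either a pure shift/goto state or contains exactly one complete item and nothing to shift — no conflicts. The grammar is LR(0).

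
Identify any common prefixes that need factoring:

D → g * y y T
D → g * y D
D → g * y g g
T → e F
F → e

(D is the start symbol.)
Yes, D has productions with common prefix 'g * y'

Left-factoring is needed when two productions for the same non-terminal
share a common prefix on the right-hand side.

Productions for D:
  D → g * y y T
  D → g * y D
  D → g * y g g

Found common prefix 'g * y' in productions for D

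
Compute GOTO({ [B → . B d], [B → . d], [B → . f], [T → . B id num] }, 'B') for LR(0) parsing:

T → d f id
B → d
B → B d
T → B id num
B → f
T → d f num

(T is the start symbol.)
{ [B → B . d], [T → B . id num] }

GOTO(I, 'B') = CLOSURE({ [A → αX.β] : [A → α.Xβ] ∈ I, X = 'B' })

Items with dot before 'B', with the dot advanced:
  [B → . B d] → [B → B . d]
  [T → . B id num] → [T → B . id num]
Closure adds nothing (no advanced item has the dot before a non-terminal).

GOTO = { [B → B . d], [T → B . id num] }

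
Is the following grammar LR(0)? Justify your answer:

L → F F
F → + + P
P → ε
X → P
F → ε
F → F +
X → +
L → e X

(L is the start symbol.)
A grammar is LR(0) if no state in the canonical LR(0) collection has:
  - both a shift item (dot before a terminal) and a complete item (shift-reduce conflict), or
  - two or more complete items (reduce-reduce conflict; the accept item [L' → L .] counts as a complete item here).

Augment with L' → L and build the canonical LR(0) collection (I0 = CLOSURE({[L' → . L]}), then GOTO on every symbol after a dot until no new states appear). It has 13 states:
  I0: { [F → . + + P], [F → . F +], [F → .], [L → . F F], [L → . e X], [L' → . L] }  — shift, reduce
  I1: { [F → + . + P] }  — shift
  I2: { [F → . + + P], [F → . F +], [F → .], [F → F . +], [L → F . F] }  — shift, reduce
  I3: { [L' → L .] }  — accept
  I4: { [L → e . X], [P → .], [X → . +], [X → . P] }  — shift, reduce
  I5: { [X → + .] }  — reduce
  I6: { [X → P .] }  — reduce
  I7: { [L → e X .] }  — reduce
  I8: { [F → + . + P], [F → F + .] }  — shift, reduce
  I9: { [F → F . +], [L → F F .] }  — shift, reduce
  I10: { [F → F + .] }  — reduce
  I11: { [F → + + . P], [P → .] }  — reduce
  I12: { [F → + + P .] }  — reduce

Conflict in state I0:
  Shift-reduce conflict between [F → .] and [F → . + + P]
So the grammar is NOT LR(0).

Answer: No. Shift-reduce conflict between [F → .] and [F → . + + P]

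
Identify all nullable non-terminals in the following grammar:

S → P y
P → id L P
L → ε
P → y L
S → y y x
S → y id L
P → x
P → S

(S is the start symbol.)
{ 'L' }

A non-terminal is nullable if it can derive ε (the empty string): either it has an ε-production, or it has a production whose right-hand side consists entirely of nullable non-terminals.

ε-productions: L → ε
So L is immediately nullable.
No further non-terminal can be added: every production for the remaining non-terminals contains a terminal or a non-nullable non-terminal.
Nullable = { 'L' }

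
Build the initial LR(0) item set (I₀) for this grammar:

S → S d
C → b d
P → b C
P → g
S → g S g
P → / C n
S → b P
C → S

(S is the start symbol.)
{ [S → . S d], [S → . b P], [S → . g S g], [S' → . S] }

First, augment the grammar with S' → S
I₀ = CLOSURE({ [S' → . S] }):
  [S' → . S] has the dot before S: add [S → . S d], [S → . g S g], [S → . b P]
No further items can be added.

I₀ = { [S → . S d], [S → . b P], [S → . g S g], [S' → . S] }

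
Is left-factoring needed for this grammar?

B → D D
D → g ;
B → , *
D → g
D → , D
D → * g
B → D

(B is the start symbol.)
Left-factoring is needed when two productions for the same non-terminal
share a common prefix on the right-hand side.

Productions for B:
  B → D D
  B → , *
  B → D
Productions for D:
  D → g ;
  D → g
  D → , D
  D → * g

Found common prefix 'D' in productions for B
Found common prefix 'g' in productions for D

Answer: Yes, B has productions with common prefix 'D'; D has productions with common prefix 'g'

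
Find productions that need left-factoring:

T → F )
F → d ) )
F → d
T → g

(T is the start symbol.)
Left-factoring is needed when two productions for the same non-terminal
share a common prefix on the right-hand side.

Productions for T:
  T → F )
  T → g
Productions for F:
  F → d ) )
  F → d

Found common prefix 'd' in productions for F

Answer: Yes, F has productions with common prefix 'd'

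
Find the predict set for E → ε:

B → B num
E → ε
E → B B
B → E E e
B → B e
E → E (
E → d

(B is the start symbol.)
{ '(', 'd', 'e' }

PREDICT(E → ε) = (FIRST(RHS) \ {ε}) ∪ (FOLLOW(E) if ε ∈ FIRST(RHS), i.e. RHS ⇒* ε)
The right-hand side is ε (FIRST(ε) = { ε }), so the predict set is FOLLOW(E) = { '(', 'd', 'e' }
PREDICT(E → ε) = { '(', 'd', 'e' }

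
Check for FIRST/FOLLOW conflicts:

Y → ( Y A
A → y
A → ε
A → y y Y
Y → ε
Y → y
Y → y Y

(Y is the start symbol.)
Yes. Y → y with FOLLOW(Y) on { 'y' }; Y → y Y with FOLLOW(Y) on { 'y' }; A → y with FOLLOW(A) on { 'y' }; A → y y Y with FOLLOW(A) on { 'y' }

Nullable non-terminals: A, Y.

A: nullable alternative(s) A → ε; FOLLOW(A) = { $, 'y' }
  A → y: FIRST \ {ε} = { 'y' } — overlaps FOLLOW(A) on { 'y' }: CONFLICT
  A → ε: FIRST \ {ε} = { } — this is the only nullable alternative, skip
  A → y y Y: FIRST \ {ε} = { 'y' } — overlaps FOLLOW(A) on { 'y' }: CONFLICT

Y: nullable alternative(s) Y → ε; FOLLOW(Y) = { $, 'y' }
  Y → ( Y A: FIRST \ {ε} = { '(' } — disjoint from FOLLOW(Y)
  Y → ε: FIRST \ {ε} = { } — this is the only nullable alternative, skip
  Y → y: FIRST \ {ε} = { 'y' } — overlaps FOLLOW(Y) on { 'y' }: CONFLICT
  Y → y Y: FIRST \ {ε} = { 'y' } — overlaps FOLLOW(Y) on { 'y' }: CONFLICT

So the grammar has 4 FIRST/FOLLOW conflicts (marked CONFLICT above).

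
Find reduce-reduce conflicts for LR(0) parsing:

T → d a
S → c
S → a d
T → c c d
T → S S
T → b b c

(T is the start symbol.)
No reduce-reduce conflicts

A reduce-reduce conflict occurs when an LR(0) state has two complete items [A → α .] and [B → β .] — both call for a reduction, and with no lookahead the parser cannot choose between them.

Augment with T' → T and build the canonical LR(0) collection (I0 = CLOSURE({[T' → . T]}), then GOTO on every symbol after a dot until no new states appear). It has 15 states:
  I0: { [S → . a d], [S → . c], [T → . S S], [T → . b b c], [T → . c c d], [T → . d a], [T' → . T] }  — shift
  I1: { [S → . a d], [S → . c], [T → S . S] }  — shift
  I2: { [T' → T .] }  — accept
  I3: { [S → a . d] }  — shift
  I4: { [T → b . b c] }  — shift
  I5: { [S → c .], [T → c . c d] }  — shift, reduce
  I6: { [T → d . a] }  — shift
  I7: { [T → d a .] }  — reduce
  I8: { [T → c c . d] }  — shift
  I9: { [T → c c d .] }  — reduce
  I10: { [T → b b . c] }  — shift
  I11: { [T → b b c .] }  — reduce
  I12: { [S → a d .] }  — reduce
  I13: { [T → S S .] }  — reduce
  I14: { [S → c .] }  — reduce

No state contains more than one complete item.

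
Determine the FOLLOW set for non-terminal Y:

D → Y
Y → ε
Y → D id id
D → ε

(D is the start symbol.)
{ $, 'id' }

To compute FOLLOW(Y), find every occurrence of Y on a right-hand side N → α Y β: add FIRST(β) \ {ε}, and if β is empty or nullable also add FOLLOW(N). Iterate to a fixed point.

In D → Y: Y is at the end, add FOLLOW(D)

The FOLLOW sets referred to above (computed the same way, to a fixed point):
  FOLLOW(D) = { $, 'id' }

Taking the union: FOLLOW(Y) = { $, 'id' }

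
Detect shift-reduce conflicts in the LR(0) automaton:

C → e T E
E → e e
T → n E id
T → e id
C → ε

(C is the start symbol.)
Yes — I0: [C → .] vs [C → . e T E]

Augment with C' → C and build the canonical LR(0) collection (I0 = CLOSURE({[C' → . C]}), then GOTO on every symbol after a dot until no new states appear). It has 12 states:
  I0: { [C → . e T E], [C → .], [C' → . C] }  — shift, reduce
  I1: { [C' → C .] }  — accept
  I2: { [C → e . T E], [T → . e id], [T → . n E id] }  — shift
  I3: { [C → e T . E], [E → . e e] }  — shift
  I4: { [T → e . id] }  — shift
  I5: { [E → . e e], [T → n . E id] }  — shift
  I6: { [T → n E . id] }  — shift
  I7: { [E → e . e] }  — shift
  I8: { [E → e e .] }  — reduce
  I9: { [T → n E id .] }  — reduce
  I10: { [T → e id .] }  — reduce
  I11: { [C → e T E .] }  — reduce

I0 contains reduce item [C → .] and shift item [C → . e T E] — shift-reduce conflict.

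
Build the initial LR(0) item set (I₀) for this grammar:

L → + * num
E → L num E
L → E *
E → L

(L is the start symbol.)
{ [E → . L num E], [E → . L], [L → . + * num], [L → . E *], [L' → . L] }

First, augment the grammar with L' → L
I₀ = CLOSURE({ [L' → . L] }):
  [L' → . L] has the dot before L: add [L → . + * num], [L → . E *]
  [L → . E *] has the dot before E: add [E → . L num E], [E → . L]
No further items can be added.

I₀ = { [E → . L num E], [E → . L], [L → . + * num], [L → . E *], [L' → . L] }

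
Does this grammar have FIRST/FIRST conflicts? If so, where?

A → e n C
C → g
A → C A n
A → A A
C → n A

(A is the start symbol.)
FIRST sets of the non-terminals at (or reachable through a nullable prefix from) the front of some alternative:
  FIRST(C) = { 'g', 'n' }
  FIRST(A) = { 'e', 'g', 'n' }

Productions for A:
  A → e n C: FIRST = { 'e' }
  A → C A n: FIRST = { 'g', 'n' }
  A → A A: FIRST = { 'e', 'g', 'n' }
Productions for C:
  C → g: FIRST = { 'g' }
  C → n A: FIRST = { 'n' }

Conflict for A: A → e n C and A → A A
  Overlap: { 'e' }
Conflict for A: A → C A n and A → A A
  Overlap: { 'g', 'n' }

Answer: Yes. A → e n C / A → A A on { 'e' }; A → C A n / A → A A on { 'g', 'n' }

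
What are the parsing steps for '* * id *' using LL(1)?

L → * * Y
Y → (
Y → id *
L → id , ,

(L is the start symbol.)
Stack is shown with the top on the left.

Stack    Input       Action
---------------------------
L $      * * id * $  output L → * * Y
* * Y $  * * id * $  match '*'
* Y $    * id * $    match '*'
Y $      id * $      output Y → id *
id * $   id * $      match 'id'
* $      * $         match '*'
$        $           accept

The string is accepted.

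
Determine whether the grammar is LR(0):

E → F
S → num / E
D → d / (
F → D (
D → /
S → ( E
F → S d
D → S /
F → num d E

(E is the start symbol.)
Augment with E' → E and build the canonical LR(0) collection (I0 = CLOSURE({[E' → . E]}), then GOTO on every symbol after a dot until no new states appear). It has 19 states:
  I0: { [D → . /], [D → . S /], [D → . d / (], [E → . F], [E' → . E], [F → . D (], [F → . S d], [F → . num d E], [S → . ( E], [S → . num / E] }  — shift
  I1: { [D → . /], [D → . S /], [D → . d / (], [E → . F], [F → . D (], [F → . S d], [F → . num d E], [S → ( . E], [S → . ( E], [S → . num / E] }  — shift
  I2: { [D → / .] }  — reduce
  I3: { [F → D . (] }  — shift
  I4: { [E' → E .] }  — accept
  I5: { [E → F .] }  — reduce
  I6: { [D → S . /], [F → S . d] }  — shift
  I7: { [D → d . / (] }  — shift
  I8: { [F → num . d E], [S → num . / E] }  — shift
  I9: { [D → . /], [D → . S /], [D → . d / (], [E → . F], [F → . D (], [F → . S d], [F → . num d E], [S → . ( E], [S → . num / E], [S → num / . E] }  — shift
  I10: { [D → . /], [D → . S /], [D → . d / (], [E → . F], [F → . D (], [F → . S d], [F → . num d E], [F → num d . E], [S → . ( E], [S → . num / E] }  — shift
  I11: { [F → num d E .] }  — reduce
  I12: { [S → num / E .] }  — reduce
  I13: { [D → d / . (] }  — shift
  I14: { [D → d / ( .] }  — reduce
  I15: { [D → S / .] }  — reduce
  I16: { [F → S d .] }  — reduce
  I17: { [F → D ( .] }  — reduce
  I18: { [S → ( E .] }  — reduce

Every state is either a pure shift/goto state or contains exactly one complete item and nothing to shift — no conflicts. The grammar is LR(0).

Answer: Yes, the grammar is LR(0)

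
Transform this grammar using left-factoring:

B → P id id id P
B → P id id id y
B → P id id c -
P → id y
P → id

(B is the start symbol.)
B → P id id B'
B' → id B''
B'' → P
B'' → y
B' → c -
P → id P'
P' → y
P' → ε

Left-factoring transforms A → αβ₁ | αβ₂ into A → αA' and A' → β₁ | β₂
(α is the longest common prefix among the alternatives). Repeat until
no nonterminal has two alternatives with a common prefix.

Round 1: B has alternatives sharing prefix 'P id id'. Introduce B': B → P id id B'
  Add: B' → id P
  Add: B' → id y
  Add: B' → c -

Round 2: B' has alternatives sharing prefix 'id'. Introduce B'': B' → id B''
  Add: B'' → P
  Add: B'' → y

Round 3: P has alternatives sharing prefix 'id'. Introduce P': P → id P'
  Add: P' → y
  Add: P' → ε

No remaining common prefixes — done.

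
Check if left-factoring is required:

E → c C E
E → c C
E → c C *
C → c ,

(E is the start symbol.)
Yes, E has productions with common prefix 'c C'

Left-factoring is needed when two productions for the same non-terminal
share a common prefix on the right-hand side.

Productions for E:
  E → c C E
  E → c C
  E → c C *

Found common prefix 'c C' in productions for E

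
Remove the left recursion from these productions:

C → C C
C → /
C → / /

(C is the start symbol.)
C is directly left-recursive. The standard transformation for
  A → A α₁ | ... | A α_m | β₁ | ... | β_n
is
  A  → β₁ A' | ... | β_n A'
  A' → α₁ A' | ... | α_m A' | ε

C → / becomes C → / C'
C → / / becomes C → / / C'
C → C C becomes C' → C C'
Add C' → ε

Resulting grammar:
C → / C'
C → / / C'
C' → C C'
C' → ε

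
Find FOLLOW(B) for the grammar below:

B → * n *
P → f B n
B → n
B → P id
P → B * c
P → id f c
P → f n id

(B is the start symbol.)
{ $, '*', 'n' }

To compute FOLLOW(B), find every occurrence of B on a right-hand side N → α B β: add FIRST(β) \ {ε}, and if β is empty or nullable also add FOLLOW(N). Iterate to a fixed point.

B is the start symbol, so $ ∈ FOLLOW(B).
In P → f B n: B is followed by n, add FIRST(n) \ {ε} = { 'n' }
In P → B * c: B is followed by '*' c, add FIRST('*' c) \ {ε} = { '*' }

Taking the union: FOLLOW(B) = { $, '*', 'n' }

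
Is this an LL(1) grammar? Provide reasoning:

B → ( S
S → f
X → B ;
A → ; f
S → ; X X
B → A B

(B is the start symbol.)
Yes, the grammar is LL(1).

Relevant sets:
  FIRST(A) = { ';' }

For B:
  PREDICT(B → '(' S) = { '(' }
  PREDICT(B → A B) = { ';' }
For S:
  PREDICT(S → f) = { 'f' }
  PREDICT(S → ';' X X) = { ';' }
X, A have a single production, so nothing to check there.

All predict sets are disjoint. The grammar IS LL(1).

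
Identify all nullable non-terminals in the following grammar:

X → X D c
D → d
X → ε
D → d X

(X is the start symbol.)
A non-terminal is nullable if it can derive ε (the empty string): either it has an ε-production, or it has a production whose right-hand side consists entirely of nullable non-terminals.

ε-productions: X → ε
So X is immediately nullable.
No further non-terminal can be added: every production for the remaining non-terminals contains a terminal or a non-nullable non-terminal.
Nullable = { 'X' }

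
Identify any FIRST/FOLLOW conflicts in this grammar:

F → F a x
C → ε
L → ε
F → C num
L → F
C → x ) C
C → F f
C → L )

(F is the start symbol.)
A FIRST/FOLLOW conflict occurs when a non-terminal N has a nullable alternative N → β (β ⇒* ε) and another alternative N → α with FIRST(α) ∩ FOLLOW(N) ≠ ∅: on such a lookahead the parser cannot decide between expanding α and letting N vanish via β.

Nullable non-terminals: C, L.
FIRST sets used below: FIRST(F) = { ')', 'num', 'x' }, FIRST(L) = { ')', 'num', 'x', ε }

C: nullable alternative(s) C → ε; FOLLOW(C) = { 'num' }
  C → ε: FIRST \ {ε} = { } — this is the only nullable alternative, skip
  C → x ) C: FIRST \ {ε} = { 'x' } — disjoint from FOLLOW(C)
  C → F f: FIRST \ {ε} = { ')', 'num', 'x' } — overlaps FOLLOW(C) on { 'num' }: CONFLICT
  C → L ): FIRST \ {ε} = { ')', 'num', 'x' } — overlaps FOLLOW(C) on { 'num' }: CONFLICT

L: nullable alternative(s) L → ε; FOLLOW(L) = { ')' }
  L → ε: FIRST \ {ε} = { } — this is the only nullable alternative, skip
  L → F: FIRST \ {ε} = { ')', 'num', 'x' } — overlaps FOLLOW(L) on { ')' }: CONFLICT

F has no nullable alternative, so no FIRST/FOLLOW check is needed there.

So the grammar has 3 FIRST/FOLLOW conflicts (marked CONFLICT above).

Answer: Yes. C → F f with FOLLOW(C) on { 'num' }; C → L ')' with FOLLOW(C) on { 'num' }; L → F with FOLLOW(L) on { ')' }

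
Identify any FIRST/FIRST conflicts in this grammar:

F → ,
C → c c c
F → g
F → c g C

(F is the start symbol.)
Productions for F:
  F → ,: FIRST = { ',' }
  F → g: FIRST = { 'g' }
  F → c g C: FIRST = { 'c' }
C has only one production, so no FIRST/FIRST conflict is possible there.

All alternatives of each non-terminal have pairwise disjoint FIRST sets.

Answer: No FIRST/FIRST conflicts.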